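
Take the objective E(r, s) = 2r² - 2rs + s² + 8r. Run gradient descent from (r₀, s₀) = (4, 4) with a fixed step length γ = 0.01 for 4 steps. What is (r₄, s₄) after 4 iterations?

(3.39713664, 3.98155776)

∇E = (4r - 2s + 8, -2r + 2s)
(r₁, s₁) = (4, 4) − 0.01·(16, 0) = (3.84, 4)
(r₂, s₂) = (3.84, 4) − 0.01·(15.36, 0.32) = (3.6864, 3.9968)
(r₃, s₃) = (3.6864, 3.9968) − 0.01·(14.752, 0.6208) = (3.53888, 3.990592)
(r₄, s₄) = (3.53888, 3.990592) − 0.01·(14.174336, 0.903424) = (3.39713664, 3.98155776)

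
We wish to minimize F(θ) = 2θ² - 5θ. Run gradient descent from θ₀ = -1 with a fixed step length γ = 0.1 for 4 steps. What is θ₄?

F′(θ) = 4θ - 5
Step 1: F′(-1) = -9; θ₁ = -1 − 0.1·(-9) = -0.1
Step 2: F′(-0.1) = -5.4; θ₂ = -0.1 − 0.1·(-5.4) = 0.44
Step 3: F′(0.44) = -3.24; θ₃ = 0.44 − 0.1·(-3.24) = 0.764
Step 4: F′(0.764) = -1.944; θ₄ = 0.764 − 0.1·(-1.944) = 0.9584

0.9584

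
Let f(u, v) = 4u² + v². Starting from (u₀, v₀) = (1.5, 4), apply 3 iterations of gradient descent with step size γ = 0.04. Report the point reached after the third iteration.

∇f = (8u, 2v)
Step 1: at (1.5, 4), ∇f = (12, 8) → (1.5, 4) − 0.04·(12, 8) = (1.02, 3.68)
Step 2: at (1.02, 3.68), ∇f = (8.16, 7.36) → (1.02, 3.68) − 0.04·(8.16, 7.36) = (0.6936, 3.3856)
Step 3: at (0.6936, 3.3856), ∇f = (5.5488, 6.7712) → (0.6936, 3.3856) − 0.04·(5.5488, 6.7712) = (0.471648, 3.114752)

(0.471648, 3.114752)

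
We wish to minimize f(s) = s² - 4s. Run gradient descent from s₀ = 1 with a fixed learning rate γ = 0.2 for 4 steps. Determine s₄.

f′(s) = 2s - 4
Step 1: f′(1) = -2; s₁ = 1 − 0.2·(-2) = 1.4
Step 2: f′(1.4) = -1.2; s₂ = 1.4 − 0.2·(-1.2) = 1.64
Step 3: f′(1.64) = -0.72; s₃ = 1.64 − 0.2·(-0.72) = 1.784
Step 4: f′(1.784) = -0.432; s₄ = 1.784 − 0.2·(-0.432) = 1.8704

1.8704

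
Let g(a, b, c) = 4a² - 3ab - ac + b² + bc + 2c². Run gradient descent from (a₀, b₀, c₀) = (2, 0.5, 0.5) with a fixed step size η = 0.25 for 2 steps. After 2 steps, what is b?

-0.40625

∇g = (8a - 3b - c, -3a + 2b + c, -a + b + 4c)
Step 1: at (2, 0.5, 0.5), ∇g = (14, -4.5, 0.5) → (2, 0.5, 0.5) − 0.25·(14, -4.5, 0.5) = (-1.5, 1.625, 0.375)
Step 2: at (-1.5, 1.625, 0.375), ∇g = (-17.25, 8.125, 4.625) → (-1.5, 1.625, 0.375) − 0.25·(-17.25, 8.125, 4.625) = (2.8125, -0.40625, -0.78125)
b = -0.40625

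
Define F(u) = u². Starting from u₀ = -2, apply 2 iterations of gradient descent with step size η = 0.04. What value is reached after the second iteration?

F′(u) = 2u
u₁ = -2 − 0.04·(-4) = -1.84
u₂ = -1.84 − 0.04·(-3.68) = -1.6928

-1.6928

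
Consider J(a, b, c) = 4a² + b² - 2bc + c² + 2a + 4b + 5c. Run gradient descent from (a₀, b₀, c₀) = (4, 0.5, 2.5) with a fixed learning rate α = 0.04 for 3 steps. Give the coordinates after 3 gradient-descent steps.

∇J = (8a + 2, 2b - 2c + 4, -2b + 2c + 5)
Step 1: at (4, 0.5, 2.5), ∇J = (34, 0, 9) → (4, 0.5, 2.5) − 0.04·(34, 0, 9) = (2.64, 0.5, 2.14)
Step 2: at (2.64, 0.5, 2.14), ∇J = (23.12, 0.72, 8.28) → (2.64, 0.5, 2.14) − 0.04·(23.12, 0.72, 8.28) = (1.7152, 0.4712, 1.8088)
Step 3: at (1.7152, 0.4712, 1.8088), ∇J = (15.7216, 1.3248, 7.6752) → (1.7152, 0.4712, 1.8088) − 0.04·(15.7216, 1.3248, 7.6752) = (1.086336, 0.418208, 1.501792)

(1.086336, 0.418208, 1.501792)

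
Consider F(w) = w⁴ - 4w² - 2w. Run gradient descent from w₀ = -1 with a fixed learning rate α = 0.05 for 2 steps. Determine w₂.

F′(w) = 4w³ - 8w - 2
Step 1: F′(-1) = 2; w₁ = -1 − 0.05·2 = -1.1
Step 2: F′(-1.1) = 1.476; w₂ = -1.1 − 0.05·1.476 = -1.1738

-1.1738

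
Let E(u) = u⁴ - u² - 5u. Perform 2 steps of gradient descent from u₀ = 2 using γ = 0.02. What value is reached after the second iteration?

E′(u) = 4u³ - 2u - 5
u₁ = 2 − 0.02·23 = 1.54
u₂ = 1.54 − 0.02·6.529056 = 1.40941888

1.40941888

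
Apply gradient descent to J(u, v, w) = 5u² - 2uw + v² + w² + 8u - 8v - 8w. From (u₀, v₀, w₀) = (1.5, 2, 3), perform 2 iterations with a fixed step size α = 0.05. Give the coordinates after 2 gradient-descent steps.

(0.25, 2.38, 3.39)

∇J = (10u - 2w + 8, 2v - 8, -2u + 2w - 8)
Step 1: at (1.5, 2, 3), ∇J = (17, -4, -5) → (1.5, 2, 3) − 0.05·(17, -4, -5) = (0.65, 2.2, 3.25)
Step 2: at (0.65, 2.2, 3.25), ∇J = (8, -3.6, -2.8) → (0.65, 2.2, 3.25) − 0.05·(8, -3.6, -2.8) = (0.25, 2.38, 3.39)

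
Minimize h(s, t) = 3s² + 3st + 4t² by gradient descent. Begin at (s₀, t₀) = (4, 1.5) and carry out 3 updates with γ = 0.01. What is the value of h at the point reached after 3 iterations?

∇h = (6s + 3t, 3s + 8t)
Step 1: at (4, 1.5), ∇h = (28.5, 24) → (4, 1.5) − 0.01·(28.5, 24) = (3.715, 1.26)
Step 2: at (3.715, 1.26), ∇h = (26.07, 21.225) → (3.715, 1.26) − 0.01·(26.07, 21.225) = (3.4543, 1.04775)
Step 3: at (3.4543, 1.04775), ∇h = (23.86905, 18.7449) → (3.4543, 1.04775) − 0.01·(23.86905, 18.7449) = (3.2156095, 0.860301)
h(3.2156095, 0.860301) = 42.28008081725325

42.28008081725325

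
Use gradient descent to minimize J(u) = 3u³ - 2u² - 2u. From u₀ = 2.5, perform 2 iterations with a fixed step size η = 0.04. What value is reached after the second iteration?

0.734956

J′(u) = 9u² - 4u - 2
u₁ = 2.5 − 0.04·44.25 = 0.73
u₂ = 0.73 − 0.04·(-0.1239) = 0.734956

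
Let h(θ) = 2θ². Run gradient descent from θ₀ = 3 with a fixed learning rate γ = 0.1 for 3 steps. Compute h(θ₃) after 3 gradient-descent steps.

0.839808

h′(θ) = 4θ
Step 1: h′(3) = 12; θ₁ = 3 − 0.1·12 = 1.8
Step 2: h′(1.8) = 7.2; θ₂ = 1.8 − 0.1·7.2 = 1.08
Step 3: h′(1.08) = 4.32; θ₃ = 1.08 − 0.1·4.32 = 0.648
h(0.648) = 0.839808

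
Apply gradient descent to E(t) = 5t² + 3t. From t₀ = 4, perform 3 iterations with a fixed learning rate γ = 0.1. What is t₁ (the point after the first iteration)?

E′(t) = 10t + 3
t₁ = 4 − 0.1·43 = -0.3

-0.3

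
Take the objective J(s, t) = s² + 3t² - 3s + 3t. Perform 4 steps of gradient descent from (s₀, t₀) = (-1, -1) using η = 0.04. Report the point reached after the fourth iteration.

(-0.2909824, -0.66681088)

∇J = (2s - 3, 6t + 3)
(s₁, t₁) = (-1, -1) − 0.04·(-5, -3) = (-0.8, -0.88)
(s₂, t₂) = (-0.8, -0.88) − 0.04·(-4.6, -2.28) = (-0.616, -0.7888)
(s₃, t₃) = (-0.616, -0.7888) − 0.04·(-4.232, -1.7328) = (-0.44672, -0.719488)
(s₄, t₄) = (-0.44672, -0.719488) − 0.04·(-3.89344, -1.316928) = (-0.2909824, -0.66681088)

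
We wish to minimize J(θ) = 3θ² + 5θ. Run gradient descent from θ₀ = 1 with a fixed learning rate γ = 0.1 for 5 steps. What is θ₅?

J′(θ) = 6θ + 5
Step 1: J′(1) = 11; θ₁ = 1 − 0.1·11 = -0.1
Step 2: J′(-0.1) = 4.4; θ₂ = -0.1 − 0.1·4.4 = -0.54
Step 3: J′(-0.54) = 1.76; θ₃ = -0.54 − 0.1·1.76 = -0.716
Step 4: J′(-0.716) = 0.704; θ₄ = -0.716 − 0.1·0.704 = -0.7864
Step 5: J′(-0.7864) = 0.2816; θ₅ = -0.7864 − 0.1·0.2816 = -0.81456

-0.81456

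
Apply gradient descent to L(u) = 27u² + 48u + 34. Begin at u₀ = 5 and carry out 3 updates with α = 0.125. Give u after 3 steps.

L′(u) = 54u + 48
u₁ = 5 − 0.125·318 = -34.75
u₂ = -34.75 − 0.125·(-1828.5) = 193.8125
u₃ = 193.8125 − 0.125·10513.875 = -1120.421875

-1120.421875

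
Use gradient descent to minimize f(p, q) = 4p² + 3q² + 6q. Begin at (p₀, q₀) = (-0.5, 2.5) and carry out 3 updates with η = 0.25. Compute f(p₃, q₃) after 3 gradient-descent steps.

∇f = (8p, 6q + 6)
Step 1: at (-0.5, 2.5), ∇f = (-4, 21) → (-0.5, 2.5) − 0.25·(-4, 21) = (0.5, -2.75)
Step 2: at (0.5, -2.75), ∇f = (4, -10.5) → (0.5, -2.75) − 0.25·(4, -10.5) = (-0.5, -0.125)
Step 3: at (-0.5, -0.125), ∇f = (-4, 5.25) → (-0.5, -0.125) − 0.25·(-4, 5.25) = (0.5, -1.4375)
f(0.5, -1.4375) = -1.42578125

-1.42578125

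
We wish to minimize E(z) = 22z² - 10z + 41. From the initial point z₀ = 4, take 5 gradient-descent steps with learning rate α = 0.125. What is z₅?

-6961.515625

E′(z) = 44z - 10
z₁ = 4 − 0.125·166 = -16.75
z₂ = -16.75 − 0.125·(-747) = 76.625
z₃ = 76.625 − 0.125·3361.5 = -343.5625
z₄ = -343.5625 − 0.125·(-15126.75) = 1547.28125
z₅ = 1547.28125 − 0.125·68070.375 = -6961.515625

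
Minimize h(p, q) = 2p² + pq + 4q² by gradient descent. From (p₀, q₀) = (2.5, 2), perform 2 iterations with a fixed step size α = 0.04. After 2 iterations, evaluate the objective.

9.10757632

∇h = (4p + q, p + 8q)
Step 1: at (2.5, 2), ∇h = (12, 18.5) → (2.5, 2) − 0.04·(12, 18.5) = (2.02, 1.26)
Step 2: at (2.02, 1.26), ∇h = (9.34, 12.1) → (2.02, 1.26) − 0.04·(9.34, 12.1) = (1.6464, 0.776)
h(1.6464, 0.776) = 9.10757632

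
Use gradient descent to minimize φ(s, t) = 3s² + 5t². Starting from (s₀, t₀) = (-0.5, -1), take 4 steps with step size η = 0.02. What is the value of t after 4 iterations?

-0.4096

∇φ = (6s, 10t)
Step 1: at (-0.5, -1), ∇φ = (-3, -10) → (-0.5, -1) − 0.02·(-3, -10) = (-0.44, -0.8)
Step 2: at (-0.44, -0.8), ∇φ = (-2.64, -8) → (-0.44, -0.8) − 0.02·(-2.64, -8) = (-0.3872, -0.64)
Step 3: at (-0.3872, -0.64), ∇φ = (-2.3232, -6.4) → (-0.3872, -0.64) − 0.02·(-2.3232, -6.4) = (-0.340736, -0.512)
Step 4: at (-0.340736, -0.512), ∇φ = (-2.044416, -5.12) → (-0.340736, -0.512) − 0.02·(-2.044416, -5.12) = (-0.29984768, -0.4096)
t = -0.4096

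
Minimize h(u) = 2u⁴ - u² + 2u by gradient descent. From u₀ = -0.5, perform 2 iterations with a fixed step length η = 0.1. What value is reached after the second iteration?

h′(u) = 8u³ - 2u + 2
Step 1: h′(-0.5) = 2; u₁ = -0.5 − 0.1·2 = -0.7
Step 2: h′(-0.7) = 0.656; u₂ = -0.7 − 0.1·0.656 = -0.7656

-0.7656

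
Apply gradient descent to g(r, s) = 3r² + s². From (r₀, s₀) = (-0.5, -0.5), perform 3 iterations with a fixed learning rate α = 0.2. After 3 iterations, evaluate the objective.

0.011712

∇g = (6r, 2s)
Step 1: at (-0.5, -0.5), ∇g = (-3, -1) → (-0.5, -0.5) − 0.2·(-3, -1) = (0.1, -0.3)
Step 2: at (0.1, -0.3), ∇g = (0.6, -0.6) → (0.1, -0.3) − 0.2·(0.6, -0.6) = (-0.02, -0.18)
Step 3: at (-0.02, -0.18), ∇g = (-0.12, -0.36) → (-0.02, -0.18) − 0.2·(-0.12, -0.36) = (0.004, -0.108)
g(0.004, -0.108) = 0.011712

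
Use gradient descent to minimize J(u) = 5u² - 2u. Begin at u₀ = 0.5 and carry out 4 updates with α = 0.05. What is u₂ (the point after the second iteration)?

0.275

J′(u) = 10u - 2
u₁ = 0.5 − 0.05·3 = 0.35
u₂ = 0.35 − 0.05·1.5 = 0.275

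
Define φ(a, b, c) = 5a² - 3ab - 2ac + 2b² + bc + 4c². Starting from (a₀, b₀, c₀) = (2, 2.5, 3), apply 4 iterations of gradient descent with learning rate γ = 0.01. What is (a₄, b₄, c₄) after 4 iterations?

∇φ = (10a - 3b - 2c, -3a + 4b + c, -2a + b + 8c)
Step 1: at (2, 2.5, 3), ∇φ = (6.5, 7, 22.5) → (2, 2.5, 3) − 0.01·(6.5, 7, 22.5) = (1.935, 2.43, 2.775)
Step 2: at (1.935, 2.43, 2.775), ∇φ = (6.51, 6.69, 20.76) → (1.935, 2.43, 2.775) − 0.01·(6.51, 6.69, 20.76) = (1.8699, 2.3631, 2.5674)
Step 3: at (1.8699, 2.3631, 2.5674), ∇φ = (6.4749, 6.4101, 19.1625) → (1.8699, 2.3631, 2.5674) − 0.01·(6.4749, 6.4101, 19.1625) = (1.805151, 2.298999, 2.375775)
Step 4: at (1.805151, 2.298999, 2.375775), ∇φ = (6.402963, 6.156318, 17.694897) → (1.805151, 2.298999, 2.375775) − 0.01·(6.402963, 6.156318, 17.694897) = (1.74112137, 2.23743582, 2.19882603)

(1.74112137, 2.23743582, 2.19882603)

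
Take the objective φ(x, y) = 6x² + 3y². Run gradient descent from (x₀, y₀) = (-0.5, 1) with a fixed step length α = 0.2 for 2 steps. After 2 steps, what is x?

-0.98

∇φ = (12x, 6y)
Step 1: at (-0.5, 1), ∇φ = (-6, 6) → (-0.5, 1) − 0.2·(-6, 6) = (0.7, -0.2)
Step 2: at (0.7, -0.2), ∇φ = (8.4, -1.2) → (0.7, -0.2) − 0.2·(8.4, -1.2) = (-0.98, 0.04)
x = -0.98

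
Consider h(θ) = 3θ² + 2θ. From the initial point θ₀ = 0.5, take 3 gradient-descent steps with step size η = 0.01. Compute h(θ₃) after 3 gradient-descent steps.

1.1038953772

h′(θ) = 6θ + 2
Step 1: h′(0.5) = 5; θ₁ = 0.5 − 0.01·5 = 0.45
Step 2: h′(0.45) = 4.7; θ₂ = 0.45 − 0.01·4.7 = 0.403
Step 3: h′(0.403) = 4.418; θ₃ = 0.403 − 0.01·4.418 = 0.35882
h(0.35882) = 1.1038953772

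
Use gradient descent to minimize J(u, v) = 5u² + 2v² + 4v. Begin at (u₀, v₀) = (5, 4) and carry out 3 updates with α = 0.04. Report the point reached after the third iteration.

(1.08, 1.96352)

∇J = (10u, 4v + 4)
Step 1: at (5, 4), ∇J = (50, 20) → (5, 4) − 0.04·(50, 20) = (3, 3.2)
Step 2: at (3, 3.2), ∇J = (30, 16.8) → (3, 3.2) − 0.04·(30, 16.8) = (1.8, 2.528)
Step 3: at (1.8, 2.528), ∇J = (18, 14.112) → (1.8, 2.528) − 0.04·(18, 14.112) = (1.08, 1.96352)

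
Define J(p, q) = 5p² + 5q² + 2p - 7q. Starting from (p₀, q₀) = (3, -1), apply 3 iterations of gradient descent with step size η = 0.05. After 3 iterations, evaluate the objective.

∇J = (10p + 2, 10q - 7)
(p₁, q₁) = (3, -1) − 0.05·(32, -17) = (1.4, -0.15)
(p₂, q₂) = (1.4, -0.15) − 0.05·(16, -8.5) = (0.6, 0.275)
(p₃, q₃) = (0.6, 0.275) − 0.05·(8, -4.25) = (0.2, 0.4875)
J(0.2, 0.4875) = -1.62421875

-1.62421875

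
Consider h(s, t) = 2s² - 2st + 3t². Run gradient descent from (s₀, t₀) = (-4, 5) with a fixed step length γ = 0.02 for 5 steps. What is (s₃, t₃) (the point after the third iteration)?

(-2.64576, 3.03968)

∇h = (4s - 2t, -2s + 6t)
Step 1: at (-4, 5), ∇h = (-26, 38) → (-4, 5) − 0.02·(-26, 38) = (-3.48, 4.24)
Step 2: at (-3.48, 4.24), ∇h = (-22.4, 32.4) → (-3.48, 4.24) − 0.02·(-22.4, 32.4) = (-3.032, 3.592)
Step 3: at (-3.032, 3.592), ∇h = (-19.312, 27.616) → (-3.032, 3.592) − 0.02·(-19.312, 27.616) = (-2.64576, 3.03968)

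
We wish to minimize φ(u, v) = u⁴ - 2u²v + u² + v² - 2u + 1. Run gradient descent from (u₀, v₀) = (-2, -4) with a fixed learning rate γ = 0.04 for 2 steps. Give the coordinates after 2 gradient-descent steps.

(0.304, -3.04)

∇φ = (4u³ - 4uv + 2u - 2, -2u² + 2v)
(u₁, v₁) = (-2, -4) − 0.04·(-70, -16) = (0.8, -3.36)
(u₂, v₂) = (0.8, -3.36) − 0.04·(12.4, -8) = (0.304, -3.04)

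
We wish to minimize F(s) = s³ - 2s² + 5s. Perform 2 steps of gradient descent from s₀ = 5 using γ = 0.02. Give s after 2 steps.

3.1376

F′(s) = 3s² - 4s + 5
s₁ = 5 − 0.02·60 = 3.8
s₂ = 3.8 − 0.02·33.12 = 3.1376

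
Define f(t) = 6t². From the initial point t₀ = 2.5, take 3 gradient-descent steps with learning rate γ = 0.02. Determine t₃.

f′(t) = 12t
Step 1: f′(2.5) = 30; t₁ = 2.5 − 0.02·30 = 1.9
Step 2: f′(1.9) = 22.8; t₂ = 1.9 − 0.02·22.8 = 1.444
Step 3: f′(1.444) = 17.328; t₃ = 1.444 − 0.02·17.328 = 1.09744

1.09744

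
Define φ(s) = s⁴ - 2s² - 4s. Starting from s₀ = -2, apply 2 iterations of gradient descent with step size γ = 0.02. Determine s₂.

φ′(s) = 4s³ - 4s - 4
s₁ = -2 − 0.02·(-28) = -1.44
s₂ = -1.44 − 0.02·(-10.183936) = -1.23632128

-1.23632128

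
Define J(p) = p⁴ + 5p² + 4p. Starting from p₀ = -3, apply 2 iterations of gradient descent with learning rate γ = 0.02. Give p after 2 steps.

J′(p) = 4p³ + 10p + 4
Step 1: J′(-3) = -134; p₁ = -3 − 0.02·(-134) = -0.32
Step 2: J′(-0.32) = 0.668928; p₂ = -0.32 − 0.02·0.668928 = -0.33337856

-0.33337856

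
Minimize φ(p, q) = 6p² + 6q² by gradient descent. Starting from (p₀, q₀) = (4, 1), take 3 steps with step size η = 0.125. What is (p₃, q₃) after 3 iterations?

(-0.5, -0.125)

∇φ = (12p, 12q)
(p₁, q₁) = (4, 1) − 0.125·(48, 12) = (-2, -0.5)
(p₂, q₂) = (-2, -0.5) − 0.125·(-24, -6) = (1, 0.25)
(p₃, q₃) = (1, 0.25) − 0.125·(12, 3) = (-0.5, -0.125)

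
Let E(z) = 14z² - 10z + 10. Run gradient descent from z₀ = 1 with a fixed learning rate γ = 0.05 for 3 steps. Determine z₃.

0.316

E′(z) = 28z - 10
Step 1: E′(1) = 18; z₁ = 1 − 0.05·18 = 0.1
Step 2: E′(0.1) = -7.2; z₂ = 0.1 − 0.05·(-7.2) = 0.46
Step 3: E′(0.46) = 2.88; z₃ = 0.46 − 0.05·2.88 = 0.316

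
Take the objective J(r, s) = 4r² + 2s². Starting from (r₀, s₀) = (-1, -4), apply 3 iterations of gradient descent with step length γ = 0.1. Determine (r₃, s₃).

(-0.008, -0.864)

∇J = (8r, 4s)
Step 1: at (-1, -4), ∇J = (-8, -16) → (-1, -4) − 0.1·(-8, -16) = (-0.2, -2.4)
Step 2: at (-0.2, -2.4), ∇J = (-1.6, -9.6) → (-0.2, -2.4) − 0.1·(-1.6, -9.6) = (-0.04, -1.44)
Step 3: at (-0.04, -1.44), ∇J = (-0.32, -5.76) → (-0.04, -1.44) − 0.1·(-0.32, -5.76) = (-0.008, -0.864)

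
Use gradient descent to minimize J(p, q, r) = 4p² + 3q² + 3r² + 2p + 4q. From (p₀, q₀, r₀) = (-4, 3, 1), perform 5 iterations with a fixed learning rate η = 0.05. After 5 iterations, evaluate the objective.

∇J = (8p + 2, 6q + 4, 6r)
Step 1: at (-4, 3, 1), ∇J = (-30, 22, 6) → (-4, 3, 1) − 0.05·(-30, 22, 6) = (-2.5, 1.9, 0.7)
Step 2: at (-2.5, 1.9, 0.7), ∇J = (-18, 15.4, 4.2) → (-2.5, 1.9, 0.7) − 0.05·(-18, 15.4, 4.2) = (-1.6, 1.13, 0.49)
Step 3: at (-1.6, 1.13, 0.49), ∇J = (-10.8, 10.78, 2.94) → (-1.6, 1.13, 0.49) − 0.05·(-10.8, 10.78, 2.94) = (-1.06, 0.591, 0.343)
Step 4: at (-1.06, 0.591, 0.343), ∇J = (-6.48, 7.546, 2.058) → (-1.06, 0.591, 0.343) − 0.05·(-6.48, 7.546, 2.058) = (-0.736, 0.2137, 0.2401)
Step 5: at (-0.736, 0.2137, 0.2401), ∇J = (-3.888, 5.2822, 1.4406) → (-0.736, 0.2137, 0.2401) − 0.05·(-3.888, 5.2822, 1.4406) = (-0.5416, -0.05041, 0.16807)
J(-0.5416, -0.05041, 0.16807) = -0.019151681

-0.019151681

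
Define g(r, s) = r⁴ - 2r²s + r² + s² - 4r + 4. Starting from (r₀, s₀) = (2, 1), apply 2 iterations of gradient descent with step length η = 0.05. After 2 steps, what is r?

1.0256

∇g = (4r³ - 4rs + 2r - 4, -2r² + 2s)
(r₁, s₁) = (2, 1) − 0.05·(24, -6) = (0.8, 1.3)
(r₂, s₂) = (0.8, 1.3) − 0.05·(-4.512, 1.32) = (1.0256, 1.234)
r = 1.0256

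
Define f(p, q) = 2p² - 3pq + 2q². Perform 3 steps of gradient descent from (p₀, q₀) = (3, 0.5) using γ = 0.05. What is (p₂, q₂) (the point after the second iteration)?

∇f = (4p - 3q, -3p + 4q)
(p₁, q₁) = (3, 0.5) − 0.05·(10.5, -7) = (2.475, 0.85)
(p₂, q₂) = (2.475, 0.85) − 0.05·(7.35, -4.025) = (2.1075, 1.05125)

(2.1075, 1.05125)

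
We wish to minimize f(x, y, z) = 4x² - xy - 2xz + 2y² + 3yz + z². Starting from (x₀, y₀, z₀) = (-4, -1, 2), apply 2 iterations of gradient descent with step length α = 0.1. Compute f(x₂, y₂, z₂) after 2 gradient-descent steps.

∇f = (8x - y - 2z, -x + 4y + 3z, -2x + 3y + 2z)
Step 1: at (-4, -1, 2), ∇f = (-35, 6, 9) → (-4, -1, 2) − 0.1·(-35, 6, 9) = (-0.5, -1.6, 1.1)
Step 2: at (-0.5, -1.6, 1.1), ∇f = (-4.6, -2.6, -1.6) → (-0.5, -1.6, 1.1) − 0.1·(-4.6, -2.6, -1.6) = (-0.04, -1.34, 1.26)
f(-0.04, -1.34, 1.26) = 0.1672

0.1672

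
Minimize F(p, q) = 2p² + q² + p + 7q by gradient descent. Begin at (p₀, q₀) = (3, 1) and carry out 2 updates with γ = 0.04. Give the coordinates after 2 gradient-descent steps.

(2.0432, 0.3088)

∇F = (4p + 1, 2q + 7)
Step 1: at (3, 1), ∇F = (13, 9) → (3, 1) − 0.04·(13, 9) = (2.48, 0.64)
Step 2: at (2.48, 0.64), ∇F = (10.92, 8.28) → (2.48, 0.64) − 0.04·(10.92, 8.28) = (2.0432, 0.3088)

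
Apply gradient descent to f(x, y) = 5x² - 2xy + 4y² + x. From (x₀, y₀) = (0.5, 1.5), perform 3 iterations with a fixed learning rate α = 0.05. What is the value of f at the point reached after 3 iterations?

∇f = (10x - 2y + 1, -2x + 8y)
(x₁, y₁) = (0.5, 1.5) − 0.05·(3, 11) = (0.35, 0.95)
(x₂, y₂) = (0.35, 0.95) − 0.05·(2.6, 6.9) = (0.22, 0.605)
(x₃, y₃) = (0.22, 0.605) − 0.05·(1.99, 4.4) = (0.1205, 0.385)
f(0.1205, 0.385) = 0.69321625

0.69321625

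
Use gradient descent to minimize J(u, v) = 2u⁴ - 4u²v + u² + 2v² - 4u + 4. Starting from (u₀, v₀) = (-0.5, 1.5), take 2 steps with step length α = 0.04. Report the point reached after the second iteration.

(-0.468, 1.132)

∇J = (8u³ - 8uv + 2u - 4, -4u² + 4v)
Step 1: at (-0.5, 1.5), ∇J = (0, 5) → (-0.5, 1.5) − 0.04·(0, 5) = (-0.5, 1.3)
Step 2: at (-0.5, 1.3), ∇J = (-0.8, 4.2) → (-0.5, 1.3) − 0.04·(-0.8, 4.2) = (-0.468, 1.132)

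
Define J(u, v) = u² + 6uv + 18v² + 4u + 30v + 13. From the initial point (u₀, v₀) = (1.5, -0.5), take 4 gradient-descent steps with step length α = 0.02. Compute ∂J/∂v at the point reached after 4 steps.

∇J = (2u + 6v + 4, 6u + 36v + 30)
(u₁, v₁) = (1.5, -0.5) − 0.02·(4, 21) = (1.42, -0.92)
(u₂, v₂) = (1.42, -0.92) − 0.02·(1.32, 5.4) = (1.3936, -1.028)
(u₃, v₃) = (1.3936, -1.028) − 0.02·(0.6192, 1.3536) = (1.381216, -1.055072)
(u₄, v₄) = (1.381216, -1.055072) − 0.02·(0.432, 0.304704) = (1.372576, -1.06116608)
∂J/∂v at (1.372576, -1.06116608) = 0.03347712

0.03347712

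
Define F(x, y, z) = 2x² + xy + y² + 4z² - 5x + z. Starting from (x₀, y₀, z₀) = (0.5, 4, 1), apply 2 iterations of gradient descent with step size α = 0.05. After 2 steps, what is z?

∇F = (4x + y - 5, x + 2y, 8z + 1)
Step 1: at (0.5, 4, 1), ∇F = (1, 8.5, 9) → (0.5, 4, 1) − 0.05·(1, 8.5, 9) = (0.45, 3.575, 0.55)
Step 2: at (0.45, 3.575, 0.55), ∇F = (0.375, 7.6, 5.4) → (0.45, 3.575, 0.55) − 0.05·(0.375, 7.6, 5.4) = (0.43125, 3.195, 0.28)
z = 0.28

0.28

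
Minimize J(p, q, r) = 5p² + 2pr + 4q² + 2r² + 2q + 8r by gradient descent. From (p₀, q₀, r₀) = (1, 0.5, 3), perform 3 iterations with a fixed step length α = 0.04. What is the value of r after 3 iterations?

∇J = (10p + 2r, 8q + 2, 2p + 4r + 8)
(p₁, q₁, r₁) = (1, 0.5, 3) − 0.04·(16, 6, 22) = (0.36, 0.26, 2.12)
(p₂, q₂, r₂) = (0.36, 0.26, 2.12) − 0.04·(7.84, 4.08, 17.2) = (0.0464, 0.0968, 1.432)
(p₃, q₃, r₃) = (0.0464, 0.0968, 1.432) − 0.04·(3.328, 2.7744, 13.8208) = (-0.08672, -0.014176, 0.879168)
r = 0.879168

0.879168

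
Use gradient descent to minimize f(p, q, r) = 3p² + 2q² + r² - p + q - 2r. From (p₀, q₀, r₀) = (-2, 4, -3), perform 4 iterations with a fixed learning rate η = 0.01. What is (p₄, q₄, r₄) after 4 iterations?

∇f = (6p - 1, 4q + 1, 2r - 2)
Step 1: at (-2, 4, -3), ∇f = (-13, 17, -8) → (-2, 4, -3) − 0.01·(-13, 17, -8) = (-1.87, 3.83, -2.92)
Step 2: at (-1.87, 3.83, -2.92), ∇f = (-12.22, 16.32, -7.84) → (-1.87, 3.83, -2.92) − 0.01·(-12.22, 16.32, -7.84) = (-1.7478, 3.6668, -2.8416)
Step 3: at (-1.7478, 3.6668, -2.8416), ∇f = (-11.4868, 15.6672, -7.6832) → (-1.7478, 3.6668, -2.8416) − 0.01·(-11.4868, 15.6672, -7.6832) = (-1.632932, 3.510128, -2.764768)
Step 4: at (-1.632932, 3.510128, -2.764768), ∇f = (-10.797592, 15.040512, -7.529536) → (-1.632932, 3.510128, -2.764768) − 0.01·(-10.797592, 15.040512, -7.529536) = (-1.52495608, 3.35972288, -2.68947264)

(-1.52495608, 3.35972288, -2.68947264)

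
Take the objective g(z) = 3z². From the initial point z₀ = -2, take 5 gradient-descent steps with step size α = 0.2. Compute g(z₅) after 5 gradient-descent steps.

g′(z) = 6z
Step 1: g′(-2) = -12; z₁ = -2 − 0.2·(-12) = 0.4
Step 2: g′(0.4) = 2.4; z₂ = 0.4 − 0.2·2.4 = -0.08
Step 3: g′(-0.08) = -0.48; z₃ = -0.08 − 0.2·(-0.48) = 0.016
Step 4: g′(0.016) = 0.096; z₄ = 0.016 − 0.2·0.096 = -0.0032
Step 5: g′(-0.0032) = -0.0192; z₅ = -0.0032 − 0.2·(-0.0192) = 0.00064
g(0.00064) = 0.0000012288

0.0000012288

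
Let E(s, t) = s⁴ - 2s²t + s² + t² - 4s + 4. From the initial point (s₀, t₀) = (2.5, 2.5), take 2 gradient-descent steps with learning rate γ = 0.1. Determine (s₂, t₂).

(-1.45085, 2.9645)

∇E = (4s³ - 4st + 2s - 4, -2s² + 2t)
Step 1: at (2.5, 2.5), ∇E = (38.5, -7.5) → (2.5, 2.5) − 0.1·(38.5, -7.5) = (-1.35, 3.25)
Step 2: at (-1.35, 3.25), ∇E = (1.0085, 2.855) → (-1.35, 3.25) − 0.1·(1.0085, 2.855) = (-1.45085, 2.9645)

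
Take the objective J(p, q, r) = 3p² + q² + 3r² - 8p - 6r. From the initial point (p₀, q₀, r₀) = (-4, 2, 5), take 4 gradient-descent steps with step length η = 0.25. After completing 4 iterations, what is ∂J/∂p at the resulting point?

-2

∇J = (6p - 8, 2q, 6r - 6)
Step 1: at (-4, 2, 5), ∇J = (-32, 4, 24) → (-4, 2, 5) − 0.25·(-32, 4, 24) = (4, 1, -1)
Step 2: at (4, 1, -1), ∇J = (16, 2, -12) → (4, 1, -1) − 0.25·(16, 2, -12) = (0, 0.5, 2)
Step 3: at (0, 0.5, 2), ∇J = (-8, 1, 6) → (0, 0.5, 2) − 0.25·(-8, 1, 6) = (2, 0.25, 0.5)
Step 4: at (2, 0.25, 0.5), ∇J = (4, 0.5, -3) → (2, 0.25, 0.5) − 0.25·(4, 0.5, -3) = (1, 0.125, 1.25)
∂J/∂p at (1, 0.125, 1.25) = -2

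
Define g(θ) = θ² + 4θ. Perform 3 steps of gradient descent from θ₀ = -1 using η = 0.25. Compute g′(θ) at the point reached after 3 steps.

0.25

g′(θ) = 2θ + 4
Step 1: g′(-1) = 2; θ₁ = -1 − 0.25·2 = -1.5
Step 2: g′(-1.5) = 1; θ₂ = -1.5 − 0.25·1 = -1.75
Step 3: g′(-1.75) = 0.5; θ₃ = -1.75 − 0.25·0.5 = -1.875
g′(θ) at (-1.875) = 0.25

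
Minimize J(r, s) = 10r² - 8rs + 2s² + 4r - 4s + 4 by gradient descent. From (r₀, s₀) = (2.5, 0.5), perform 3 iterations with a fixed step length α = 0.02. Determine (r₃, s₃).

∇J = (20r - 8s + 4, -8r + 4s - 4)
Step 1: at (2.5, 0.5), ∇J = (50, -22) → (2.5, 0.5) − 0.02·(50, -22) = (1.5, 0.94)
Step 2: at (1.5, 0.94), ∇J = (26.48, -12.24) → (1.5, 0.94) − 0.02·(26.48, -12.24) = (0.9704, 1.1848)
Step 3: at (0.9704, 1.1848), ∇J = (13.9296, -7.024) → (0.9704, 1.1848) − 0.02·(13.9296, -7.024) = (0.691808, 1.32528)

(0.691808, 1.32528)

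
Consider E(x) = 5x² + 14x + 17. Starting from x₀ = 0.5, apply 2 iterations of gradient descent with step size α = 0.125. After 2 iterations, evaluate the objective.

E′(x) = 10x + 14
Step 1: E′(0.5) = 19; x₁ = 0.5 − 0.125·19 = -1.875
Step 2: E′(-1.875) = -4.75; x₂ = -1.875 − 0.125·(-4.75) = -1.28125
E(-1.28125) = 7.2705078125

7.2705078125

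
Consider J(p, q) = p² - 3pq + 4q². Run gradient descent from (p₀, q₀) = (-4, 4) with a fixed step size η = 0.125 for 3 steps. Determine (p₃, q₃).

(-1.4765625, -0.6328125)

∇J = (2p - 3q, -3p + 8q)
Step 1: at (-4, 4), ∇J = (-20, 44) → (-4, 4) − 0.125·(-20, 44) = (-1.5, -1.5)
Step 2: at (-1.5, -1.5), ∇J = (1.5, -7.5) → (-1.5, -1.5) − 0.125·(1.5, -7.5) = (-1.6875, -0.5625)
Step 3: at (-1.6875, -0.5625), ∇J = (-1.6875, 0.5625) → (-1.6875, -0.5625) − 0.125·(-1.6875, 0.5625) = (-1.4765625, -0.6328125)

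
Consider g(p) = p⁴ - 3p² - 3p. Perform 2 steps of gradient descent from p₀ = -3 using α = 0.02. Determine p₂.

-1.09827648

g′(p) = 4p³ - 6p - 3
Step 1: g′(-3) = -93; p₁ = -3 − 0.02·(-93) = -1.14
Step 2: g′(-1.14) = -2.086176; p₂ = -1.14 − 0.02·(-2.086176) = -1.09827648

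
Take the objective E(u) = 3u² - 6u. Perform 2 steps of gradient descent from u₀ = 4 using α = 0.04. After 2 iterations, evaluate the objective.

E′(u) = 6u - 6
Step 1: E′(4) = 18; u₁ = 4 − 0.04·18 = 3.28
Step 2: E′(3.28) = 13.68; u₂ = 3.28 − 0.04·13.68 = 2.7328
E(2.7328) = 6.00778752

6.00778752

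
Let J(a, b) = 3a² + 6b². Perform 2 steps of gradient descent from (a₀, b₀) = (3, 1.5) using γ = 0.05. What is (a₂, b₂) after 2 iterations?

(1.47, 0.24)

∇J = (6a, 12b)
(a₁, b₁) = (3, 1.5) − 0.05·(18, 18) = (2.1, 0.6)
(a₂, b₂) = (2.1, 0.6) − 0.05·(12.6, 7.2) = (1.47, 0.24)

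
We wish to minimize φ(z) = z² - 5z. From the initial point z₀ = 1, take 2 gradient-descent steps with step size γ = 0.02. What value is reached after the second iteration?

1.1176

φ′(z) = 2z - 5
Step 1: φ′(1) = -3; z₁ = 1 − 0.02·(-3) = 1.06
Step 2: φ′(1.06) = -2.88; z₂ = 1.06 − 0.02·(-2.88) = 1.1176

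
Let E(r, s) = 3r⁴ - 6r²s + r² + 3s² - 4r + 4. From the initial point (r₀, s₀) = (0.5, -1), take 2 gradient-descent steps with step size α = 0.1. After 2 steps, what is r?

∇E = (12r³ - 12rs + 2r - 4, -6r² + 6s)
Step 1: at (0.5, -1), ∇E = (4.5, -7.5) → (0.5, -1) − 0.1·(4.5, -7.5) = (0.05, -0.25)
Step 2: at (0.05, -0.25), ∇E = (-3.7485, -1.515) → (0.05, -0.25) − 0.1·(-3.7485, -1.515) = (0.42485, -0.0985)
r = 0.42485

0.42485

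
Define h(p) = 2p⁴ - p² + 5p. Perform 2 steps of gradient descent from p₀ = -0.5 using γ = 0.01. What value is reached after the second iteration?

-0.59769

h′(p) = 8p³ - 2p + 5
Step 1: h′(-0.5) = 5; p₁ = -0.5 − 0.01·5 = -0.55
Step 2: h′(-0.55) = 4.769; p₂ = -0.55 − 0.01·4.769 = -0.59769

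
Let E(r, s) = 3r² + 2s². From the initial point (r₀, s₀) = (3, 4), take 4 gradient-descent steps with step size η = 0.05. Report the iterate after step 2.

(1.47, 2.56)

∇E = (6r, 4s)
Step 1: at (3, 4), ∇E = (18, 16) → (3, 4) − 0.05·(18, 16) = (2.1, 3.2)
Step 2: at (2.1, 3.2), ∇E = (12.6, 12.8) → (2.1, 3.2) − 0.05·(12.6, 12.8) = (1.47, 2.56)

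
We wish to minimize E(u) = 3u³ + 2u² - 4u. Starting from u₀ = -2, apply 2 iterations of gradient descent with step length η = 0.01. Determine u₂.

E′(u) = 9u² + 4u - 4
u₁ = -2 − 0.01·24 = -2.24
u₂ = -2.24 − 0.01·32.1984 = -2.561984

-2.561984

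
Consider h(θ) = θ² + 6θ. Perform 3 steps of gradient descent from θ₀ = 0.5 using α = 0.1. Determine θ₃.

h′(θ) = 2θ + 6
Step 1: h′(0.5) = 7; θ₁ = 0.5 − 0.1·7 = -0.2
Step 2: h′(-0.2) = 5.6; θ₂ = -0.2 − 0.1·5.6 = -0.76
Step 3: h′(-0.76) = 4.48; θ₃ = -0.76 − 0.1·4.48 = -1.208

-1.208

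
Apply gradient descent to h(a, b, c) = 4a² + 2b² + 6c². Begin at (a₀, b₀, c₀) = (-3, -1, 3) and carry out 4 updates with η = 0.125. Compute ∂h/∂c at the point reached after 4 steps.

∇h = (8a, 4b, 12c)
(a₁, b₁, c₁) = (-3, -1, 3) − 0.125·(-24, -4, 36) = (0, -0.5, -1.5)
(a₂, b₂, c₂) = (0, -0.5, -1.5) − 0.125·(0, -2, -18) = (0, -0.25, 0.75)
(a₃, b₃, c₃) = (0, -0.25, 0.75) − 0.125·(0, -1, 9) = (0, -0.125, -0.375)
(a₄, b₄, c₄) = (0, -0.125, -0.375) − 0.125·(0, -0.5, -4.5) = (0, -0.0625, 0.1875)
∂h/∂c at (0, -0.0625, 0.1875) = 2.25

2.25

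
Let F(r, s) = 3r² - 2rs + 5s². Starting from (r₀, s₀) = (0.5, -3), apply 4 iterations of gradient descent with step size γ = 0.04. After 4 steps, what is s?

∇F = (6r - 2s, -2r + 10s)
Step 1: at (0.5, -3), ∇F = (9, -31) → (0.5, -3) − 0.04·(9, -31) = (0.14, -1.76)
Step 2: at (0.14, -1.76), ∇F = (4.36, -17.88) → (0.14, -1.76) − 0.04·(4.36, -17.88) = (-0.0344, -1.0448)
Step 3: at (-0.0344, -1.0448), ∇F = (1.8832, -10.3792) → (-0.0344, -1.0448) − 0.04·(1.8832, -10.3792) = (-0.109728, -0.629632)
Step 4: at (-0.109728, -0.629632), ∇F = (0.600896, -6.076864) → (-0.109728, -0.629632) − 0.04·(0.600896, -6.076864) = (-0.13376384, -0.38655744)
s = -0.38655744

-0.38655744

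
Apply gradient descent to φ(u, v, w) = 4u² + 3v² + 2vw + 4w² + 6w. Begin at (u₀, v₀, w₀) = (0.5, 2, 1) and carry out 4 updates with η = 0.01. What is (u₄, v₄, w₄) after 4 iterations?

(0.35819648, 1.50784016, 0.37688656)

∇φ = (8u, 6v + 2w, 2v + 8w + 6)
Step 1: at (0.5, 2, 1), ∇φ = (4, 14, 18) → (0.5, 2, 1) − 0.01·(4, 14, 18) = (0.46, 1.86, 0.82)
Step 2: at (0.46, 1.86, 0.82), ∇φ = (3.68, 12.8, 16.28) → (0.46, 1.86, 0.82) − 0.01·(3.68, 12.8, 16.28) = (0.4232, 1.732, 0.6572)
Step 3: at (0.4232, 1.732, 0.6572), ∇φ = (3.3856, 11.7064, 14.7216) → (0.4232, 1.732, 0.6572) − 0.01·(3.3856, 11.7064, 14.7216) = (0.389344, 1.614936, 0.509984)
Step 4: at (0.389344, 1.614936, 0.509984), ∇φ = (3.114752, 10.709584, 13.309744) → (0.389344, 1.614936, 0.509984) − 0.01·(3.114752, 10.709584, 13.309744) = (0.35819648, 1.50784016, 0.37688656)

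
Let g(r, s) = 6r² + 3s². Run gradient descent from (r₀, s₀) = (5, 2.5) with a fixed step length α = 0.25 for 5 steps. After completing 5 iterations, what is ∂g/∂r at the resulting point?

∇g = (12r, 6s)
(r₁, s₁) = (5, 2.5) − 0.25·(60, 15) = (-10, -1.25)
(r₂, s₂) = (-10, -1.25) − 0.25·(-120, -7.5) = (20, 0.625)
(r₃, s₃) = (20, 0.625) − 0.25·(240, 3.75) = (-40, -0.3125)
(r₄, s₄) = (-40, -0.3125) − 0.25·(-480, -1.875) = (80, 0.15625)
(r₅, s₅) = (80, 0.15625) − 0.25·(960, 0.9375) = (-160, -0.078125)
∂g/∂r at (-160, -0.078125) = -1920

-1920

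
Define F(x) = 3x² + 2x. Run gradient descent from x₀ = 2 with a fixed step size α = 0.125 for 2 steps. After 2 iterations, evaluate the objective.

F′(x) = 6x + 2
Step 1: F′(2) = 14; x₁ = 2 − 0.125·14 = 0.25
Step 2: F′(0.25) = 3.5; x₂ = 0.25 − 0.125·3.5 = -0.1875
F(-0.1875) = -0.26953125

-0.26953125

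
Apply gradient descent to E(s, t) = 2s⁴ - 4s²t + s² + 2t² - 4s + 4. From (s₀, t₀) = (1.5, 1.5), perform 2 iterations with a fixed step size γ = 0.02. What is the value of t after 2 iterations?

∇E = (8s³ - 8st + 2s - 4, -4s² + 4t)
Step 1: at (1.5, 1.5), ∇E = (8, -3) → (1.5, 1.5) − 0.02·(8, -3) = (1.34, 1.56)
Step 2: at (1.34, 1.56), ∇E = (1.205632, -0.9424) → (1.34, 1.56) − 0.02·(1.205632, -0.9424) = (1.31588736, 1.578848)
t = 1.578848

1.578848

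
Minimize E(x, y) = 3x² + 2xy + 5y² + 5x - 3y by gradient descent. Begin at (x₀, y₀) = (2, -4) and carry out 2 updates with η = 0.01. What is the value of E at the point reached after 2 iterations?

∇E = (6x + 2y + 5, 2x + 10y - 3)
(x₁, y₁) = (2, -4) − 0.01·(9, -39) = (1.91, -3.61)
(x₂, y₂) = (1.91, -3.61) − 0.01·(9.24, -35.28) = (1.8176, -3.2572)
E(1.8176, -3.2572) = 69.97679504

69.97679504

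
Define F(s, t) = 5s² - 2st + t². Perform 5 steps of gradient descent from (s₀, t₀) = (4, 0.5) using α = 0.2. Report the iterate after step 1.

(-3.8, 1.9)

∇F = (10s - 2t, -2s + 2t)
Step 1: at (4, 0.5), ∇F = (39, -7) → (4, 0.5) − 0.2·(39, -7) = (-3.8, 1.9)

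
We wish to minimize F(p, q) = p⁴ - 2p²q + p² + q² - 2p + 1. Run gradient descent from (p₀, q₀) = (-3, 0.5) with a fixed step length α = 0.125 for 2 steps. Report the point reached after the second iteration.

(-598.7265625, 30.859375)

∇F = (4p³ - 4pq + 2p - 2, -2p² + 2q)
(p₁, q₁) = (-3, 0.5) − 0.125·(-110, -17) = (10.75, 2.625)
(p₂, q₂) = (10.75, 2.625) − 0.125·(4875.8125, -225.875) = (-598.7265625, 30.859375)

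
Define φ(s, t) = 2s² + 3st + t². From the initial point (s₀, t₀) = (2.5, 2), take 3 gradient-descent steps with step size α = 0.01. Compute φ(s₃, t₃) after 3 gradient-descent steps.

21.50609016841675

∇φ = (4s + 3t, 3s + 2t)
(s₁, t₁) = (2.5, 2) − 0.01·(16, 11.5) = (2.34, 1.885)
(s₂, t₂) = (2.34, 1.885) − 0.01·(15.015, 10.79) = (2.18985, 1.7771)
(s₃, t₃) = (2.18985, 1.7771) − 0.01·(14.0907, 10.12375) = (2.048943, 1.6758625)
φ(2.048943, 1.6758625) = 21.50609016841675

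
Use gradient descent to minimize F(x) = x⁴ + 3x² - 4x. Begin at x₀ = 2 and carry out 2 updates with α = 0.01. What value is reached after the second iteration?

F′(x) = 4x³ + 6x - 4
Step 1: F′(2) = 40; x₁ = 2 − 0.01·40 = 1.6
Step 2: F′(1.6) = 21.984; x₂ = 1.6 − 0.01·21.984 = 1.38016

1.38016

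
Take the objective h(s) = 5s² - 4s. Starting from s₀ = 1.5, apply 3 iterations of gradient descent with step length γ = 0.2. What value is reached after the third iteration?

-0.7

h′(s) = 10s - 4
Step 1: h′(1.5) = 11; s₁ = 1.5 − 0.2·11 = -0.7
Step 2: h′(-0.7) = -11; s₂ = -0.7 − 0.2·(-11) = 1.5
Step 3: h′(1.5) = 11; s₃ = 1.5 − 0.2·11 = -0.7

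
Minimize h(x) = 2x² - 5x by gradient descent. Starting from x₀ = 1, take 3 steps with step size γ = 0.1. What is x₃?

h′(x) = 4x - 5
Step 1: h′(1) = -1; x₁ = 1 − 0.1·(-1) = 1.1
Step 2: h′(1.1) = -0.6; x₂ = 1.1 − 0.1·(-0.6) = 1.16
Step 3: h′(1.16) = -0.36; x₃ = 1.16 − 0.1·(-0.36) = 1.196

1.196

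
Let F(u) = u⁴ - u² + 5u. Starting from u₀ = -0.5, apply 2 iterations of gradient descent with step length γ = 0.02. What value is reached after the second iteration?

-0.71624152

F′(u) = 4u³ - 2u + 5
u₁ = -0.5 − 0.02·5.5 = -0.61
u₂ = -0.61 − 0.02·5.312076 = -0.71624152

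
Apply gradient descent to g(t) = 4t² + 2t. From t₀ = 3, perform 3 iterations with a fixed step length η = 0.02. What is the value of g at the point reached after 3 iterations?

14.592341835776

g′(t) = 8t + 2
Step 1: g′(3) = 26; t₁ = 3 − 0.02·26 = 2.48
Step 2: g′(2.48) = 21.84; t₂ = 2.48 − 0.02·21.84 = 2.0432
Step 3: g′(2.0432) = 18.3456; t₃ = 2.0432 − 0.02·18.3456 = 1.676288
g(1.676288) = 14.592341835776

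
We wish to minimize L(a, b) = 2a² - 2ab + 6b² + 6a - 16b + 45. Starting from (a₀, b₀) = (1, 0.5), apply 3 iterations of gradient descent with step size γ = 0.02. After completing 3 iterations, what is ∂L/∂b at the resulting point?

∇L = (4a - 2b + 6, -2a + 12b - 16)
(a₁, b₁) = (1, 0.5) − 0.02·(9, -12) = (0.82, 0.74)
(a₂, b₂) = (0.82, 0.74) − 0.02·(7.8, -8.76) = (0.664, 0.9152)
(a₃, b₃) = (0.664, 0.9152) − 0.02·(6.8256, -6.3456) = (0.527488, 1.042112)
∂L/∂b at (0.527488, 1.042112) = -4.549632

-4.549632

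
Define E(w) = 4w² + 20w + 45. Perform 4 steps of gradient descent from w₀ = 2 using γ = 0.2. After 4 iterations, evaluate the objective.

21.36048896

E′(w) = 8w + 20
w₁ = 2 − 0.2·36 = -5.2
w₂ = -5.2 − 0.2·(-21.6) = -0.88
w₃ = -0.88 − 0.2·12.96 = -3.472
w₄ = -3.472 − 0.2·(-7.776) = -1.9168
E(-1.9168) = 21.36048896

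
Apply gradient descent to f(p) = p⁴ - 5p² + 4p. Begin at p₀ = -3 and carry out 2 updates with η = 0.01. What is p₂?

f′(p) = 4p³ - 10p + 4
p₁ = -3 − 0.01·(-74) = -2.26
p₂ = -2.26 − 0.01·(-19.572704) = -2.06427296

-2.06427296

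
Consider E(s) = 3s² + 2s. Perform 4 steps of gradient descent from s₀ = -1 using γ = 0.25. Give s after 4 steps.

-0.375

E′(s) = 6s + 2
s₁ = -1 − 0.25·(-4) = 0
s₂ = 0 − 0.25·2 = -0.5
s₃ = -0.5 − 0.25·(-1) = -0.25
s₄ = -0.25 − 0.25·0.5 = -0.375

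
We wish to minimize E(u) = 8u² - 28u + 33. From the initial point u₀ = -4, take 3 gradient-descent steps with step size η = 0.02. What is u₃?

-0.057984

E′(u) = 16u - 28
Step 1: E′(-4) = -92; u₁ = -4 − 0.02·(-92) = -2.16
Step 2: E′(-2.16) = -62.56; u₂ = -2.16 − 0.02·(-62.56) = -0.9088
Step 3: E′(-0.9088) = -42.5408; u₃ = -0.9088 − 0.02·(-42.5408) = -0.057984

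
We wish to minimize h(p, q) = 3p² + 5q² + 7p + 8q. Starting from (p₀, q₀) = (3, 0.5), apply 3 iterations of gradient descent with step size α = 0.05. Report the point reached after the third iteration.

(0.2625, -0.6375)

∇h = (6p + 7, 10q + 8)
Step 1: at (3, 0.5), ∇h = (25, 13) → (3, 0.5) − 0.05·(25, 13) = (1.75, -0.15)
Step 2: at (1.75, -0.15), ∇h = (17.5, 6.5) → (1.75, -0.15) − 0.05·(17.5, 6.5) = (0.875, -0.475)
Step 3: at (0.875, -0.475), ∇h = (12.25, 3.25) → (0.875, -0.475) − 0.05·(12.25, 3.25) = (0.2625, -0.6375)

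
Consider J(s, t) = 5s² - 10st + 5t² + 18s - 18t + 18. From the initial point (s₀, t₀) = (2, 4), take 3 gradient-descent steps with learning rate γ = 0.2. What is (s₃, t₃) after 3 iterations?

∇J = (10s - 10t + 18, -10s + 10t - 18)
(s₁, t₁) = (2, 4) − 0.2·(-2, 2) = (2.4, 3.6)
(s₂, t₂) = (2.4, 3.6) − 0.2·(6, -6) = (1.2, 4.8)
(s₃, t₃) = (1.2, 4.8) − 0.2·(-18, 18) = (4.8, 1.2)

(4.8, 1.2)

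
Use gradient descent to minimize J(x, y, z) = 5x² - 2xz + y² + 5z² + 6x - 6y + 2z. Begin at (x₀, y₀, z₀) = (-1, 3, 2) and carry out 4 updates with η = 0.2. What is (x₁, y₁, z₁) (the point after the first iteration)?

∇J = (10x - 2z + 6, 2y - 6, -2x + 10z + 2)
(x₁, y₁, z₁) = (-1, 3, 2) − 0.2·(-8, 0, 24) = (0.6, 3, -2.8)

(0.6, 3, -2.8)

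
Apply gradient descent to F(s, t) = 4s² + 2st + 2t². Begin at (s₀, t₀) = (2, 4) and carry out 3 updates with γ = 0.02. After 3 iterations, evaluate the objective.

24.894816124928

∇F = (8s + 2t, 2s + 4t)
Step 1: at (2, 4), ∇F = (24, 20) → (2, 4) − 0.02·(24, 20) = (1.52, 3.6)
Step 2: at (1.52, 3.6), ∇F = (19.36, 17.44) → (1.52, 3.6) − 0.02·(19.36, 17.44) = (1.1328, 3.2512)
Step 3: at (1.1328, 3.2512), ∇F = (15.5648, 15.2704) → (1.1328, 3.2512) − 0.02·(15.5648, 15.2704) = (0.821504, 2.945792)
F(0.821504, 2.945792) = 24.894816124928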